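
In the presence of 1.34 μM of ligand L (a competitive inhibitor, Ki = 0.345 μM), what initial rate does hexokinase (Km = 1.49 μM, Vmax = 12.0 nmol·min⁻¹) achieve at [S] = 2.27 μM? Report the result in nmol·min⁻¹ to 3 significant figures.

2.85 nmol·min⁻¹

With α = 1 + [I]/Ki = 1 + 1.34/0.345 = 4.884, the competitive rate law is v = Vmax[S] / (αKm + [S]).
v = 12.0×2.27 / (4.884×1.49 + 2.27) = 27.24/9.547 = 2.85 nmol·min⁻¹.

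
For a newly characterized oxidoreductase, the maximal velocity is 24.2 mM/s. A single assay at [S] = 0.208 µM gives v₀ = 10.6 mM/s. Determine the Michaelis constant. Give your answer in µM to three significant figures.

0.267 µM

v/Vmax = 10.6/24.2 = 0.4380 = [S]/(Km+[S]).
So Km + [S] = [S]/0.4380 = 0.4749 µM, giving Km = 0.4749 − 0.208 = 0.267 µM.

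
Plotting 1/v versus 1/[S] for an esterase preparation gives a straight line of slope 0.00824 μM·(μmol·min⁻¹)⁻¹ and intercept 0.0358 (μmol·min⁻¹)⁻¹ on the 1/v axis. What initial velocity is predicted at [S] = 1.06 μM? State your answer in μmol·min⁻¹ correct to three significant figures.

The y-intercept is 1/Vmax, so Vmax = 1/0.0358 = 27.9 μmol·min⁻¹.
The slope is Km/Vmax, so Km = 0.00824 × 27.9 = 0.230 μM.
Then v = 27.9 × 1.06/(0.230 + 1.06) = 22.9 μmol·min⁻¹.

22.9 μmol·min⁻¹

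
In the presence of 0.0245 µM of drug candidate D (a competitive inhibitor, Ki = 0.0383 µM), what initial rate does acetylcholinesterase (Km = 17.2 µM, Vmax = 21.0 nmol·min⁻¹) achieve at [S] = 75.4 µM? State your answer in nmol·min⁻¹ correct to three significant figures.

α = 1 + [I]/Ki = 1 + 0.0245/0.0383 = 1.640.
For a competitive inhibitor, Vmax is unchanged and the apparent Km becomes α·Km: Km,app = 28.2 µM, Vmax,app = 21.0 nmol·min⁻¹.
v = Vmax,app·[S]/(Km,app + [S]) = 21.0 × 75.4/(28.2 + 75.4) = 15.3 nmol·min⁻¹.

15.3 nmol·min⁻¹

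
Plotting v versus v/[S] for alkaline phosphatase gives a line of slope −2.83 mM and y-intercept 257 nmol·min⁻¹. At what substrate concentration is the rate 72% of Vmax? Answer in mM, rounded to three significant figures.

7.28 mM

The Eadie–Hofstee slope gives Km = 2.83 mM (slope = −Km).
v/Vmax = [S]/(Km+[S]) = 0.72 ⇒ [S] = Km·0.72/(1−0.72) = 2.83 × 2.571 = 7.28 mM.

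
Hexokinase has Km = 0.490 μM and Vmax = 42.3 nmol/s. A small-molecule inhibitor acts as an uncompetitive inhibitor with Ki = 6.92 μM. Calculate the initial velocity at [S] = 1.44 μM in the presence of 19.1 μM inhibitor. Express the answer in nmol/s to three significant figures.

With α = 1 + [I]/Ki = 1 + 19.1/6.92 = 3.760, the uncompetitive rate law is v = (Vmax/α)·[S] / (Km/α + [S]).
v = (42.3/3.760)×1.44 / (0.490/3.760 + 1.44) = 16.20/1.570 = 10.3 nmol/s.

10.3 nmol/s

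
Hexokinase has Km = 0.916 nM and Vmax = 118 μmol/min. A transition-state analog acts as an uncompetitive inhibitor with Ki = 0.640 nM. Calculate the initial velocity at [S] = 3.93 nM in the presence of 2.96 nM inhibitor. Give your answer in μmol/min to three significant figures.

α = 1 + [I]/Ki = 1 + 2.96/0.640 = 5.625.
For an uncompetitive inhibitor, both parameters are divided by α, giving Vmax/α and Km/α: Km,app = 0.163 nM, Vmax,app = 21.0 μmol/min.
v = Vmax,app·[S]/(Km,app + [S]) = 21.0 × 3.93/(0.163 + 3.93) = 20.1 μmol/min.

20.1 μmol/min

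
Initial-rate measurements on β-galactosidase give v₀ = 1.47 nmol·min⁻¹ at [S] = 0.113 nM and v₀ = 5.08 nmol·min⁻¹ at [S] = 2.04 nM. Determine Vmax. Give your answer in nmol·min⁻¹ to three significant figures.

In reciprocal form, 1/v = (Km/Vmax)·(1/[S]) + 1/Vmax. The two points give (1/[S], 1/v) = (8.850, 0.6803) and (0.4902, 0.1969).
Slope = (0.6803 − 0.1969)/(8.850 − 0.4902) = 0.05783; intercept = 0.6803 − 0.05783×8.850 = 0.1685.
Vmax = 1/intercept = 5.93 nmol·min⁻¹; Km = slope × Vmax = 0.05783 × 5.93 = 0.343 nM.

5.93 nmol·min⁻¹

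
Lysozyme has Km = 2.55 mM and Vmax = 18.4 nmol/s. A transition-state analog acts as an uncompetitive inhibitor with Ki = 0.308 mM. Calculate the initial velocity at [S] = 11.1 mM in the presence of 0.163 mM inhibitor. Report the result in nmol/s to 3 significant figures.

α = 1 + [I]/Ki = 1 + 0.163/0.308 = 1.529.
For an uncompetitive inhibitor, both parameters are divided by α, giving Vmax/α and Km/α: Km,app = 1.67 mM, Vmax,app = 12.0 nmol/s.
v = Vmax,app·[S]/(Km,app + [S]) = 12.0 × 11.1/(1.67 + 11.1) = 10.5 nmol/s.

10.5 nmol/s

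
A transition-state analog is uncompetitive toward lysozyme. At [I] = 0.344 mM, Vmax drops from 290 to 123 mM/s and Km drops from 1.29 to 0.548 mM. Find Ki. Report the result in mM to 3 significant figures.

0.253 mM

Uncompetitive: Vmax,app = Vmax/α (and Km,app = Km/α) with α = 1 + [I]/Ki.
α = Vmax/Vmax,app = 290/123 = 2.358.
Ki = [I]/(α − 1) = 0.344/1.358 = 0.253 mM.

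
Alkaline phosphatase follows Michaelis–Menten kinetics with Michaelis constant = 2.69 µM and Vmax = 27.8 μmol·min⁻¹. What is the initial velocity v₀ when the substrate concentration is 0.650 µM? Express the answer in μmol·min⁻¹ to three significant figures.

v = Vmax·[S]/(Km + [S]) = 27.8 × 0.650 / (2.69 + 0.650)
  = 18.07 / 3.340 = 5.41 μmol·min⁻¹.

5.41 μmol·min⁻¹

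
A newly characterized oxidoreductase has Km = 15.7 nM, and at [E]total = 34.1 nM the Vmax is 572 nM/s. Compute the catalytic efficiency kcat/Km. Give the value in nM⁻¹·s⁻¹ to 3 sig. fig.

kcat = Vmax/[E]total = 572/34.1 = 16.8 s⁻¹.
kcat/Km = 16.8/15.7 = 1.07 nM⁻¹·s⁻¹.

1.07 nM⁻¹·s⁻¹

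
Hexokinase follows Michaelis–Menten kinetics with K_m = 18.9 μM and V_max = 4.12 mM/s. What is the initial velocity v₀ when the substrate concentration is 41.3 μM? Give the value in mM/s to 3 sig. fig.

v = Vmax·[S]/(Km + [S]) = 4.12 × 41.3 / (18.9 + 41.3)
  = 170.2 / 60.20 = 2.83 mM/s.

2.83 mM/s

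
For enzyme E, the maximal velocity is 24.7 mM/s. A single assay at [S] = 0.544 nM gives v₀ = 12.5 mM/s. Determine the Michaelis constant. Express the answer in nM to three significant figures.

0.531 nM

v/Vmax = 12.5/24.7 = 0.5061 = [S]/(Km+[S]).
So Km + [S] = [S]/0.5061 = 1.075 nM, giving Km = 1.075 − 0.544 = 0.531 nM.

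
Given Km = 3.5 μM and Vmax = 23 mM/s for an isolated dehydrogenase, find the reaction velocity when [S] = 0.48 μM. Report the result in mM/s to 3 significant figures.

[S]/(Km+[S]) = 0.48/3.980 = 0.1206, the fractional saturation.
v = 0.1206 × Vmax = 0.1206 × 23 = 2.77 mM/s.

2.77 mM/s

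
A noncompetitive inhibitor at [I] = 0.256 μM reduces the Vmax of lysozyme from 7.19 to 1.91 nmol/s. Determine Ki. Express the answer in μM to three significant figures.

Noncompetitive: Vmax,app = Vmax/α with α = 1 + [I]/Ki.
α = Vmax/Vmax,app = 7.19/1.91 = 3.764.
Since α = 1 + [I]/Ki, [I]/Ki = 3.764 − 1 = 2.764 and Ki = 0.256/2.764 = 0.0926 μM.

0.0926 μM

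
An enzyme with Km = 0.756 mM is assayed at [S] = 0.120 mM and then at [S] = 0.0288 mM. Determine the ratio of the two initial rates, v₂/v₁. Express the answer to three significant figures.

0.268

Since Vmax cancels, v₂/v₁ = [S]₂(Km+[S]₁) / [S]₁(Km+[S]₂).
= 0.0288×(0.756+0.120) / (0.120×(0.756+0.0288)) = 0.02523/0.09418 = 0.268.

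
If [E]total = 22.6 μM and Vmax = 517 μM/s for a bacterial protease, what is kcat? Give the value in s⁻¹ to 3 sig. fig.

kcat = Vmax/[E]total = 517 μM/s / 22.6 μM = 22.9 s⁻¹.

22.9 s⁻¹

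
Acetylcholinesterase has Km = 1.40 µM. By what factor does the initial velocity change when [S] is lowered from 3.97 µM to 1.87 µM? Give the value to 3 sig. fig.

The fractional saturations are [S]/(Km+[S]) = 3.97/5.370 = 0.7393 and 1.87/3.270 = 0.5719.
v₂/v₁ is just their ratio: 0.5719/0.7393 = 0.774.

0.774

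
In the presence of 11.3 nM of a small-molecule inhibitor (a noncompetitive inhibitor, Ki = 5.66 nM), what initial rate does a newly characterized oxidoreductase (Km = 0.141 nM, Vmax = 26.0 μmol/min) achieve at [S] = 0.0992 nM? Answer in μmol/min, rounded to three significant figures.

α = 1 + [I]/Ki = 1 + 11.3/5.66 = 2.996.
For a noncompetitive inhibitor, Vmax is reduced to Vmax/α while Km is unchanged: Km,app = 0.141 nM, Vmax,app = 8.68 μmol/min.
v = Vmax,app·[S]/(Km,app + [S]) = 8.68 × 0.0992/(0.141 + 0.0992) = 3.58 μmol/min.

3.58 μmol/min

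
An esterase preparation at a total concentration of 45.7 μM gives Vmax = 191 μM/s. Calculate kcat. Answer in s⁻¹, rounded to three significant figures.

4.18 s⁻¹

kcat = Vmax/[E]total = 191 μM/s / 45.7 μM = 4.18 s⁻¹.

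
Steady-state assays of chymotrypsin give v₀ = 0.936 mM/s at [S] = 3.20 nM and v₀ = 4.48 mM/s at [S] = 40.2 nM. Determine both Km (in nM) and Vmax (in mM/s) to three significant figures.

Km = 19.6 nM; Vmax = 6.66 mM/s

From v = Vmax[S]/(Km+[S]), each point gives Vmax = v(Km+[S])/[S].
Equating: 0.936(Km+3.20)/3.20 = 4.48(Km+40.2)/40.2.
0.2925·Km + 0.936 = 0.1114·Km + 4.48, so (0.2925 − 0.1114)·Km = 4.48 − 0.936.
Km = 3.544/0.1811 = 19.6 nM; then Vmax = 0.936(19.6+3.20)/3.20 = 6.66 mM/s.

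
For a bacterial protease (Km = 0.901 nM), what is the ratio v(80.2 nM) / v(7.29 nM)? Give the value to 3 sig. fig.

1.11

The fractional saturations are [S]/(Km+[S]) = 7.29/8.191 = 0.8900 and 80.2/81.10 = 0.9889.
v₂/v₁ is just their ratio: 0.9889/0.8900 = 1.11.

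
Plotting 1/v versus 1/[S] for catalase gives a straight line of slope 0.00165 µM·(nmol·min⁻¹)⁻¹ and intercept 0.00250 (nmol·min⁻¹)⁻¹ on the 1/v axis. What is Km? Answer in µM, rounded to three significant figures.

y-intercept = 1/Vmax ⇒ Vmax = 400 nmol·min⁻¹; slope = Km/Vmax ⇒ Km = slope × Vmax.
Km = 0.00165 × 400 = 0.660 µM.

0.660 µM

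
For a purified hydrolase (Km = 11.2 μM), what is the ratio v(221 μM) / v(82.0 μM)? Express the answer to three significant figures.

The fractional saturations are [S]/(Km+[S]) = 82.0/93.20 = 0.8798 and 221/232.2 = 0.9518.
v₂/v₁ is just their ratio: 0.9518/0.8798 = 1.08.

1.08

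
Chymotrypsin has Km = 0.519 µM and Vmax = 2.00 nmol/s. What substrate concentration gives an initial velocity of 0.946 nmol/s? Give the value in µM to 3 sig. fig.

0.466 µM

Rearranging v = Vmax[S]/(Km+[S]) gives [S] = Km·v/(Vmax − v).
[S] = 0.519 × 0.946 / (2.00 − 0.946) = 0.4910/1.054 = 0.466 µM.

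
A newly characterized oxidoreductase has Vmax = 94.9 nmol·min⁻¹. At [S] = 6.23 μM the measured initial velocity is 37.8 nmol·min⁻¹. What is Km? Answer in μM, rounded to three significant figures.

v/Vmax = 37.8/94.9 = 0.3983 = [S]/(Km+[S]).
So Km + [S] = [S]/0.3983 = 15.64 μM, giving Km = 15.64 − 6.23 = 9.41 μM.

9.41 μM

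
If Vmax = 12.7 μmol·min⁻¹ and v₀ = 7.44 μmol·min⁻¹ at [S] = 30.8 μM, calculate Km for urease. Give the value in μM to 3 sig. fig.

21.8 μM

From v = Vmax[S]/(Km+[S]), Km = [S](Vmax − v)/v.
Km = 30.8 × (12.7 − 7.44) / 7.44 = 162.0/7.44 = 21.8 μM.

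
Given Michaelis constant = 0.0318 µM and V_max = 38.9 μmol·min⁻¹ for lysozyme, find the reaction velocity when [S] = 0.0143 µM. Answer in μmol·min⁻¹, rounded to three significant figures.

12.1 μmol·min⁻¹

[S]/(Km+[S]) = 0.0143/0.04610 = 0.3102, the fractional saturation.
v = 0.3102 × Vmax = 0.3102 × 38.9 = 12.1 μmol·min⁻¹.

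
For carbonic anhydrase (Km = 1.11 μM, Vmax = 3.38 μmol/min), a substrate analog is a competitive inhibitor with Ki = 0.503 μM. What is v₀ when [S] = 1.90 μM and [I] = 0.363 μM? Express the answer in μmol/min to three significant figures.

With α = 1 + [I]/Ki = 1 + 0.363/0.503 = 1.722, the competitive rate law is v = Vmax[S] / (αKm + [S]).
v = 3.38×1.90 / (1.722×1.11 + 1.90) = 6.422/3.811 = 1.69 μmol/min.

1.69 μmol/min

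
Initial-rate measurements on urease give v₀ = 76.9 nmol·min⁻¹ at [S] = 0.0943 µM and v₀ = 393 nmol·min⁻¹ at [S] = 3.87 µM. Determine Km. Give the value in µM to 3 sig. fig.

0.443 µM

From v = Vmax[S]/(Km+[S]), each point gives Vmax = v(Km+[S])/[S].
Equating: 76.9(Km+0.0943)/0.0943 = 393(Km+3.87)/3.87.
815.5·Km + 76.9 = 101.6·Km + 393, so (815.5 − 101.6)·Km = 393 − 76.9.
Km = 316.1/713.9 = 0.443 µM; then Vmax = 76.9(0.443+0.0943)/0.0943 = 438 nmol·min⁻¹.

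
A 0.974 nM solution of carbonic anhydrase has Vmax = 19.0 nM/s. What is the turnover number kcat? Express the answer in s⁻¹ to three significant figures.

19.5 s⁻¹

kcat = Vmax/[E]total = 19.0 nM/s / 0.974 nM = 19.5 s⁻¹.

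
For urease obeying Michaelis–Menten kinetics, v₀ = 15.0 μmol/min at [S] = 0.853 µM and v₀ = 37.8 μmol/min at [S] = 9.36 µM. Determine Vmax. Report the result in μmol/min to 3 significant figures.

From v = Vmax[S]/(Km+[S]), each point gives Vmax = v(Km+[S])/[S].
Equating: 15.0(Km+0.853)/0.853 = 37.8(Km+9.36)/9.36.
17.58·Km + 15.0 = 4.038·Km + 37.8, so (17.58 − 4.038)·Km = 37.8 − 15.0.
Km = 22.80/13.55 = 1.68 µM; then Vmax = 15.0(1.68+0.853)/0.853 = 44.6 μmol/min.

44.6 μmol/min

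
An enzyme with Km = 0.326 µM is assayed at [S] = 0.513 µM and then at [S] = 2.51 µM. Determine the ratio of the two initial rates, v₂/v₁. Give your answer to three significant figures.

The fractional saturations are [S]/(Km+[S]) = 0.513/0.8390 = 0.6114 and 2.51/2.836 = 0.8850.
v₂/v₁ is just their ratio: 0.8850/0.6114 = 1.45.

1.45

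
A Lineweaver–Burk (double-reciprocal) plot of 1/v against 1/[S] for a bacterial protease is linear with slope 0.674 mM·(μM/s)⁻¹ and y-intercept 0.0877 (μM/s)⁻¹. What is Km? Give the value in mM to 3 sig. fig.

7.69 mM

y-intercept = 1/Vmax ⇒ Vmax = 11.4 μM/s; slope = Km/Vmax ⇒ Km = slope × Vmax.
Km = 0.674 × 11.4 = 7.69 mM.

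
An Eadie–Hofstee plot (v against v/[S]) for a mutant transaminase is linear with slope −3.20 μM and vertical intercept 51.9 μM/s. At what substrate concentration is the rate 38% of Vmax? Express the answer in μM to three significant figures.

The Eadie–Hofstee slope gives Km = 3.20 μM (slope = −Km).
v/Vmax = [S]/(Km+[S]) = 0.38 ⇒ [S] = Km·0.38/(1−0.38) = 3.20 × 0.6129 = 1.96 μM.

1.96 μM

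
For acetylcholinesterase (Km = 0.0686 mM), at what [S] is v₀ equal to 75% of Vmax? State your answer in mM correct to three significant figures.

0.206 mM

v/Vmax = [S]/(Km+[S]) = 0.75, so [S] = Km·0.75/(1 − 0.75) = 0.0686 × 3.000.
[S] = 0.206 mM.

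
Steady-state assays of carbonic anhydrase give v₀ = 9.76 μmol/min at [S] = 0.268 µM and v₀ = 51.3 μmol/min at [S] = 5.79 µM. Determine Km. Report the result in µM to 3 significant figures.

1.51 µM

From v = Vmax[S]/(Km+[S]), each point gives Vmax = v(Km+[S])/[S].
Equating: 9.76(Km+0.268)/0.268 = 51.3(Km+5.79)/5.79.
36.42·Km + 9.76 = 8.860·Km + 51.3, so (36.42 − 8.860)·Km = 51.3 − 9.76.
Km = 41.54/27.56 = 1.51 µM; then Vmax = 9.76(1.51+0.268)/0.268 = 64.7 μmol/min.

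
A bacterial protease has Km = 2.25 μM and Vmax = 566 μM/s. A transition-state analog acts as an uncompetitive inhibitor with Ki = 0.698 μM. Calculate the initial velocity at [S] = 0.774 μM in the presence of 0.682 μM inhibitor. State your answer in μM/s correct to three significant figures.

116 μM/s

α = 1 + [I]/Ki = 1 + 0.682/0.698 = 1.977.
For an uncompetitive inhibitor, both parameters are divided by α, giving Vmax/α and Km/α: Km,app = 1.14 μM, Vmax,app = 286 μM/s.
v = Vmax,app·[S]/(Km,app + [S]) = 286 × 0.774/(1.14 + 0.774) = 116 μM/s.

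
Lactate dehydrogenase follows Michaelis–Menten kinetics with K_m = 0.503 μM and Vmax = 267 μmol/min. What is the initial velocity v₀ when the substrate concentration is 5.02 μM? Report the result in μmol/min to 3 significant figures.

[S]/(Km+[S]) = 5.02/5.523 = 0.9089, the fractional saturation.
v = 0.9089 × Vmax = 0.9089 × 267 = 243 μmol/min.

243 μmol/min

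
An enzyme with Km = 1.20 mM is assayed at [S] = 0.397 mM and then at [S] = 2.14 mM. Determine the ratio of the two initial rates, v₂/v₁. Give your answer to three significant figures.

2.58

The fractional saturations are [S]/(Km+[S]) = 0.397/1.597 = 0.2486 and 2.14/3.340 = 0.6407.
v₂/v₁ is just their ratio: 0.6407/0.2486 = 2.58.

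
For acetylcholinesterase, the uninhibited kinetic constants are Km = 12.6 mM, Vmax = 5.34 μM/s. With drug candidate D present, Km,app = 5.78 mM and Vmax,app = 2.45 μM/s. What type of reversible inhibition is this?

Both Km and Vmax decrease by the same factor (~2.18-fold) — characteristic of uncompetitive inhibition.

uncompetitive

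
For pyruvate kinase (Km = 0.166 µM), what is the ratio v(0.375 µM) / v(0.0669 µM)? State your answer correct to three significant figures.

Since Vmax cancels, v₂/v₁ = [S]₂(Km+[S]₁) / [S]₁(Km+[S]₂).
= 0.375×(0.166+0.0669) / (0.0669×(0.166+0.375)) = 0.08734/0.03619 = 2.41.

2.41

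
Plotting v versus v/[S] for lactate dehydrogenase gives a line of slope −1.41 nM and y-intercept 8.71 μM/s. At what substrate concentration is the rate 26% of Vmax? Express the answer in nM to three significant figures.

The Eadie–Hofstee slope gives Km = 1.41 nM (slope = −Km).
v/Vmax = [S]/(Km+[S]) = 0.26 ⇒ [S] = Km·0.26/(1−0.26) = 1.41 × 0.3514 = 0.495 nM.

0.495 nM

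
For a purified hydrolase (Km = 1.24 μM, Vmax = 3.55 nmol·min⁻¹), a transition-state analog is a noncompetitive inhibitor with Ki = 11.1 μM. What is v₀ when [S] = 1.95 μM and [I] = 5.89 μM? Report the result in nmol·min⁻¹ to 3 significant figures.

1.42 nmol·min⁻¹

With α = 1 + [I]/Ki = 1 + 5.89/11.1 = 1.531, the noncompetitive rate law is v = (Vmax/α)·[S] / (Km + [S]).
v = (3.55/1.531)×1.95 / (1.24 + 1.95) = 4.523/3.190 = 1.42 nmol·min⁻¹.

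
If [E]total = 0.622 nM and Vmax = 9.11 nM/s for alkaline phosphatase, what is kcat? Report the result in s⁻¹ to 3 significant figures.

kcat = Vmax/[E]total = 9.11 nM/s / 0.622 nM = 14.6 s⁻¹.

14.6 s⁻¹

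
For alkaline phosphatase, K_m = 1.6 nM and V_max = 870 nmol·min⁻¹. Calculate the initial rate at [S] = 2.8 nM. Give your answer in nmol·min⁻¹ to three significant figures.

v = Vmax·[S]/(Km + [S]) = 870 × 2.8 / (1.6 + 2.8)
  = 2436 / 4.400 = 554 nmol·min⁻¹.

554 nmol·min⁻¹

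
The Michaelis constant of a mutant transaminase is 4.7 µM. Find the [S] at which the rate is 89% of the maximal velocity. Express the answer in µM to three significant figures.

v/Vmax = [S]/(Km+[S]) = 0.89, so [S] = Km·0.89/(1 − 0.89) = 4.7 × 8.091.
[S] = 38.0 µM.

38.0 µM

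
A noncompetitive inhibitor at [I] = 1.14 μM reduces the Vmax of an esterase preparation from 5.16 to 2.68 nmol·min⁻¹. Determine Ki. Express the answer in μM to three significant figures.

1.23 μM

Noncompetitive: Vmax,app = Vmax/α with α = 1 + [I]/Ki.
α = Vmax/Vmax,app = 5.16/2.68 = 1.925.
Ki = [I]/(α − 1) = 1.14/0.9254 = 1.23 μM.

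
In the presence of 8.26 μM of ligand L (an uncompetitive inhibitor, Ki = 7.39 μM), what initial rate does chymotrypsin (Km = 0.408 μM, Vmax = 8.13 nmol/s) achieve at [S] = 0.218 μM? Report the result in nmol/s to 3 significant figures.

With α = 1 + [I]/Ki = 1 + 8.26/7.39 = 2.118, the uncompetitive rate law is v = (Vmax/α)·[S] / (Km/α + [S]).
v = (8.13/2.118)×0.218 / (0.408/2.118 + 0.218) = 0.8369/0.4107 = 2.04 nmol/s.

2.04 nmol/s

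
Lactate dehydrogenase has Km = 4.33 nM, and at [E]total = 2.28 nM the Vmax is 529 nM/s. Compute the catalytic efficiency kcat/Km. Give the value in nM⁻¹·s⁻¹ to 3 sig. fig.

53.6 nM⁻¹·s⁻¹

kcat = Vmax/[E]total = 529/2.28 = 232 s⁻¹.
kcat/Km = 232/4.33 = 53.6 nM⁻¹·s⁻¹.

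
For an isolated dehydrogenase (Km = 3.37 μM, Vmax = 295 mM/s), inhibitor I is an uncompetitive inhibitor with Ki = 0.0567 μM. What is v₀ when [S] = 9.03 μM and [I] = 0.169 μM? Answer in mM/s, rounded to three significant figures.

With α = 1 + [I]/Ki = 1 + 0.169/0.0567 = 3.981, the uncompetitive rate law is v = (Vmax/α)·[S] / (Km/α + [S]).
v = (295/3.981)×9.03 / (3.37/3.981 + 9.03) = 669.2/9.877 = 67.8 mM/s.

67.8 mM/s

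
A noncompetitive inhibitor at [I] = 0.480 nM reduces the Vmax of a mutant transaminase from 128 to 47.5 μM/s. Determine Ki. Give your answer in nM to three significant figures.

0.283 nM

Noncompetitive: Vmax,app = Vmax/α with α = 1 + [I]/Ki.
α = Vmax/Vmax,app = 128/47.5 = 2.695.
Since α = 1 + [I]/Ki, [I]/Ki = 2.695 − 1 = 1.695 and Ki = 0.480/1.695 = 0.283 nM.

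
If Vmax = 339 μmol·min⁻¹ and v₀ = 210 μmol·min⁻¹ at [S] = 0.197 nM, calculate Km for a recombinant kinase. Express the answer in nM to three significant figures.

0.121 nM

From v = Vmax[S]/(Km+[S]), Km = [S](Vmax − v)/v.
Km = 0.197 × (339 − 210) / 210 = 25.41/210 = 0.121 nM.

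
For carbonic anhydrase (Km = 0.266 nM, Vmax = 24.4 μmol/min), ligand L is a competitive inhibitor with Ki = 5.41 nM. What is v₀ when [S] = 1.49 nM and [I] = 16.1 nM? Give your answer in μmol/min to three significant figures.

14.3 μmol/min

α = 1 + [I]/Ki = 1 + 16.1/5.41 = 3.976.
For a competitive inhibitor, Vmax is unchanged and the apparent Km becomes α·Km: Km,app = 1.06 nM, Vmax,app = 24.4 μmol/min.
v = Vmax,app·[S]/(Km,app + [S]) = 24.4 × 1.49/(1.06 + 1.49) = 14.3 μmol/min.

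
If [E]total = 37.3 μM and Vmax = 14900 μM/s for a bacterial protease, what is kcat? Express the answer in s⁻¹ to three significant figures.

399 s⁻¹

kcat = Vmax/[E]total = 14900 μM/s / 37.3 μM = 399 s⁻¹.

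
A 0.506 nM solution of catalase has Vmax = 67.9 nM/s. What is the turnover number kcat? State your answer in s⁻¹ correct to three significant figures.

134 s⁻¹

kcat = Vmax/[E]total = 67.9 nM/s / 0.506 nM = 134 s⁻¹.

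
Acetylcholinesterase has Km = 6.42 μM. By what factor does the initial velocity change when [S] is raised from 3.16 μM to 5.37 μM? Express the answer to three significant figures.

Since Vmax cancels, v₂/v₁ = [S]₂(Km+[S]₁) / [S]₁(Km+[S]₂).
= 5.37×(6.42+3.16) / (3.16×(6.42+5.37)) = 51.44/37.26 = 1.38.

1.38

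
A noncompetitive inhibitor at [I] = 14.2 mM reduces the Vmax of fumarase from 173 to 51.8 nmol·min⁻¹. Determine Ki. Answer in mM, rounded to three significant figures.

6.07 mM

Noncompetitive: Vmax,app = Vmax/α with α = 1 + [I]/Ki.
α = Vmax/Vmax,app = 173/51.8 = 3.340.
Since α = 1 + [I]/Ki, [I]/Ki = 3.340 − 1 = 2.340 and Ki = 14.2/2.340 = 6.07 mM.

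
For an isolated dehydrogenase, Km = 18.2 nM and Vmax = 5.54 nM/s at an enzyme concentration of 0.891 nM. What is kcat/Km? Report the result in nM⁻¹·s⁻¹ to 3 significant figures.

0.342 nM⁻¹·s⁻¹

kcat = Vmax/[E]total = 5.54/0.891 = 6.22 s⁻¹.
kcat/Km = 6.22/18.2 = 0.342 nM⁻¹·s⁻¹.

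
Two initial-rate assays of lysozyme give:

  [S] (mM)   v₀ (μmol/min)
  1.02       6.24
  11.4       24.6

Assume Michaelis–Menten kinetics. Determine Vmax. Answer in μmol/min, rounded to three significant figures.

34.6 μmol/min

From v = Vmax[S]/(Km+[S]), each point gives Vmax = v(Km+[S])/[S].
Equating: 6.24(Km+1.02)/1.02 = 24.6(Km+11.4)/11.4.
6.118·Km + 6.24 = 2.158·Km + 24.6, so (6.118 − 2.158)·Km = 24.6 − 6.24.
Km = 18.36/3.960 = 4.64 mM; then Vmax = 6.24(4.64+1.02)/1.02 = 34.6 μmol/min.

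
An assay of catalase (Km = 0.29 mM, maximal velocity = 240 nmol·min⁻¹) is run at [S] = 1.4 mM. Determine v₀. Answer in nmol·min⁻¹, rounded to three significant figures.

199 nmol·min⁻¹

[S]/(Km+[S]) = 1.4/1.690 = 0.8284, the fractional saturation.
v = 0.8284 × Vmax = 0.8284 × 240 = 199 nmol·min⁻¹.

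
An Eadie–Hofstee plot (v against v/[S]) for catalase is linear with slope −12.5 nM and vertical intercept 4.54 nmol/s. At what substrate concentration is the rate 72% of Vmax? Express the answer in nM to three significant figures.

The Eadie–Hofstee slope gives Km = 12.5 nM (slope = −Km).
v/Vmax = [S]/(Km+[S]) = 0.72 ⇒ [S] = Km·0.72/(1−0.72) = 12.5 × 2.571 = 32.1 nM.

32.1 nM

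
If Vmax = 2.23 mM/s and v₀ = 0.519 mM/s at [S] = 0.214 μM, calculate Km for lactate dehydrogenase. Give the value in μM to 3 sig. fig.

From v = Vmax[S]/(Km+[S]), Km = [S](Vmax − v)/v.
Km = 0.214 × (2.23 − 0.519) / 0.519 = 0.3662/0.519 = 0.705 μM.

0.705 μM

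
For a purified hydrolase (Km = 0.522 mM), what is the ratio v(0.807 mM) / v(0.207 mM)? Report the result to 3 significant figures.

Since Vmax cancels, v₂/v₁ = [S]₂(Km+[S]₁) / [S]₁(Km+[S]₂).
= 0.807×(0.522+0.207) / (0.207×(0.522+0.807)) = 0.5883/0.2751 = 2.14.

2.14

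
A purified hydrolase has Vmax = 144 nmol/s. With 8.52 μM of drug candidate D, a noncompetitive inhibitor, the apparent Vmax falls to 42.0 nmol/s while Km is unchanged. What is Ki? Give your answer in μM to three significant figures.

3.51 μM

Noncompetitive: Vmax,app = Vmax/α with α = 1 + [I]/Ki.
α = Vmax/Vmax,app = 144/42.0 = 3.429.
Since α = 1 + [I]/Ki, [I]/Ki = 3.429 − 1 = 2.429 and Ki = 8.52/2.429 = 3.51 μM.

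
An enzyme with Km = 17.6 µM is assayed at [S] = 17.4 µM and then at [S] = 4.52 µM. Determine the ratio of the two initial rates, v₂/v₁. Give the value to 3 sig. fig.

0.411

The fractional saturations are [S]/(Km+[S]) = 17.4/35.00 = 0.4971 and 4.52/22.12 = 0.2043.
v₂/v₁ is just their ratio: 0.2043/0.4971 = 0.411.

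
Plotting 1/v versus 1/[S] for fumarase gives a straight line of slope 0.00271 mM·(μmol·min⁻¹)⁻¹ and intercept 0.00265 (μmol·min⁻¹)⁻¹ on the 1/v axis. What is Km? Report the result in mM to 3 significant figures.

y-intercept = 1/Vmax ⇒ Vmax = 377 μmol·min⁻¹; slope = Km/Vmax ⇒ Km = slope × Vmax.
Km = 0.00271 × 377 = 1.02 mM.

1.02 mM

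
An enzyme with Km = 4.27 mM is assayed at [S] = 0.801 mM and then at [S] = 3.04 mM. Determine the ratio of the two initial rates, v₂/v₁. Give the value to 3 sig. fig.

Since Vmax cancels, v₂/v₁ = [S]₂(Km+[S]₁) / [S]₁(Km+[S]₂).
= 3.04×(4.27+0.801) / (0.801×(4.27+3.04)) = 15.42/5.855 = 2.63.

2.63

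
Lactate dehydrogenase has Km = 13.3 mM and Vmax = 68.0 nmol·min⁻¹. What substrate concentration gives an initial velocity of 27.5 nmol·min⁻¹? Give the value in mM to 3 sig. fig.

9.03 mM

The required fractional saturation is v/Vmax = 27.5/68.0 = 0.4044.
Then [S]/(Km+[S]) = 0.4044 ⇒ [S] = 13.3 × 0.4044/(1 − 0.4044) = 9.03 mM.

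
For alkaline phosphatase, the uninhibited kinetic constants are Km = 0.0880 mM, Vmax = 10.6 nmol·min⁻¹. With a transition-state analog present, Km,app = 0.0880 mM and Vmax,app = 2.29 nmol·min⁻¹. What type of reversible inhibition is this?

noncompetitive

Vmax decreases (10.6 → 2.29 nmol·min⁻¹) while Km is unchanged — pure noncompetitive inhibition.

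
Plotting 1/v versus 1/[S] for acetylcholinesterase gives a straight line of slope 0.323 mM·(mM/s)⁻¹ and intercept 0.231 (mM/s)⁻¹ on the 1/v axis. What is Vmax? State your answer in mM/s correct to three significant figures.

4.33 mM/s

The y-intercept of a Lineweaver–Burk plot equals 1/Vmax, so Vmax = 1/0.231 = 4.33 mM/s.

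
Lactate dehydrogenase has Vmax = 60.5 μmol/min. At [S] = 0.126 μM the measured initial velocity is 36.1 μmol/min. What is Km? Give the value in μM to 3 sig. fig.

From v = Vmax[S]/(Km+[S]), Km = [S](Vmax − v)/v.
Km = 0.126 × (60.5 − 36.1) / 36.1 = 3.074/36.1 = 0.0852 μM.

0.0852 μM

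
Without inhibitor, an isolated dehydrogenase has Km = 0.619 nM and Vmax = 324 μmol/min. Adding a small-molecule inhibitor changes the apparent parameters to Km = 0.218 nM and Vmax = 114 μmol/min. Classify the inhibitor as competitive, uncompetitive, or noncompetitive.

uncompetitive

Both Km and Vmax decrease by the same factor (~2.84-fold) — characteristic of uncompetitive inhibition.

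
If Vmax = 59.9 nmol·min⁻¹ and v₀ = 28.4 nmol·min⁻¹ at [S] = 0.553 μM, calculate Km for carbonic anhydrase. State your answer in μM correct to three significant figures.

v/Vmax = 28.4/59.9 = 0.4741 = [S]/(Km+[S]).
So Km + [S] = [S]/0.4741 = 1.166 μM, giving Km = 1.166 − 0.553 = 0.613 μM.

0.613 μM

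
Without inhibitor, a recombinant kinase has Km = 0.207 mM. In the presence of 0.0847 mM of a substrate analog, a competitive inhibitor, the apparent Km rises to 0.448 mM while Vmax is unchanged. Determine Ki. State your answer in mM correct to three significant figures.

0.0728 mM

Competitive: Km,app = α·Km with α = 1 + [I]/Ki.
α = Km,app/Km = 0.448/0.207 = 2.164.
Ki = [I]/(α − 1) = 0.0847/1.164 = 0.0728 mM.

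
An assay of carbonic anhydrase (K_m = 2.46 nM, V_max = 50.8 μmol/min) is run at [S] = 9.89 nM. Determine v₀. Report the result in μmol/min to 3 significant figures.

v = Vmax·[S]/(Km + [S]) = 50.8 × 9.89 / (2.46 + 9.89)
  = 502.4 / 12.35 = 40.7 μmol/min.

40.7 μmol/min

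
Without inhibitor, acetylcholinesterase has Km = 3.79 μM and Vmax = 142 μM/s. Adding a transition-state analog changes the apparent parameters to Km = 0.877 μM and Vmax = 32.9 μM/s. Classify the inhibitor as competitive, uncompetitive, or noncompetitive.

Both Km and Vmax decrease by the same factor (~4.32-fold) — characteristic of uncompetitive inhibition.

uncompetitive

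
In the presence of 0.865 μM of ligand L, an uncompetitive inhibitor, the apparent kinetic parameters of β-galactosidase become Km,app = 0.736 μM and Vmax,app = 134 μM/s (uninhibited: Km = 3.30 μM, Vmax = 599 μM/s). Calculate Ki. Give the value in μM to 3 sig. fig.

0.249 μM

Uncompetitive: Vmax,app = Vmax/α (and Km,app = Km/α) with α = 1 + [I]/Ki.
α = Vmax/Vmax,app = 599/134 = 4.470.
Ki = [I]/(α − 1) = 0.865/3.470 = 0.249 μM.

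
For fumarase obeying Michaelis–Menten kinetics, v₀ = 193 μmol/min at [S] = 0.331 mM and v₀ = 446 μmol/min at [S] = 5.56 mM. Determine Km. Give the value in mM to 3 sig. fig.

In reciprocal form, 1/v = (Km/Vmax)·(1/[S]) + 1/Vmax. The two points give (1/[S], 1/v) = (3.021, 0.005181) and (0.1799, 0.002242).
Slope = (0.005181 − 0.002242)/(3.021 − 0.1799) = 0.001034; intercept = 0.005181 − 0.001034×3.021 = 0.002056.
Vmax = 1/intercept = 486 μmol/min; Km = slope × Vmax = 0.001034 × 486 = 0.503 mM.

0.503 mM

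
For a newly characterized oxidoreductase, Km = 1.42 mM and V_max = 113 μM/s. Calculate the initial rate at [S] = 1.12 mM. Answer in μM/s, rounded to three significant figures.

[S]/(Km+[S]) = 1.12/2.540 = 0.4409, the fractional saturation.
v = 0.4409 × Vmax = 0.4409 × 113 = 49.8 μM/s.

49.8 μM/s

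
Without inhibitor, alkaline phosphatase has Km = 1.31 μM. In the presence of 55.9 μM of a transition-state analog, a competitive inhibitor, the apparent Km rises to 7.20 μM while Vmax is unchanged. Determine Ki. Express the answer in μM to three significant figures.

Competitive: Km,app = α·Km with α = 1 + [I]/Ki.
α = Km,app/Km = 7.20/1.31 = 5.496.
Since α = 1 + [I]/Ki, [I]/Ki = 5.496 − 1 = 4.496 and Ki = 55.9/4.496 = 12.4 μM.

12.4 μM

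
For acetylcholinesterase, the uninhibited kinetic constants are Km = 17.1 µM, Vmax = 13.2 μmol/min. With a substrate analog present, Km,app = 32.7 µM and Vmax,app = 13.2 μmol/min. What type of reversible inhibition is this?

Km increases (17.1 → 32.7 µM) while Vmax is unchanged — the hallmark of competitive inhibition.

competitive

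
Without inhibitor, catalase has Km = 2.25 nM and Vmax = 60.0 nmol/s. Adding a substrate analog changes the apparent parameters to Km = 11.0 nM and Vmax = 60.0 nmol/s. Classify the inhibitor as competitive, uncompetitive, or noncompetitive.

Km increases (2.25 → 11.0 nM) while Vmax is unchanged — the hallmark of competitive inhibition.

competitive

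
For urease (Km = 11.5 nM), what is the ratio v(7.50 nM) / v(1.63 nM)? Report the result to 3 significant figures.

3.18

Since Vmax cancels, v₂/v₁ = [S]₂(Km+[S]₁) / [S]₁(Km+[S]₂).
= 7.50×(11.5+1.63) / (1.63×(11.5+7.50)) = 98.48/30.97 = 3.18.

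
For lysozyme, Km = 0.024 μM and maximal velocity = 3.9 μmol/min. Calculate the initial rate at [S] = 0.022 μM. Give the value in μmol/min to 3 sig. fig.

1.87 μmol/min

[S]/(Km+[S]) = 0.022/0.04600 = 0.4783, the fractional saturation.
v = 0.4783 × Vmax = 0.4783 × 3.9 = 1.87 μmol/min.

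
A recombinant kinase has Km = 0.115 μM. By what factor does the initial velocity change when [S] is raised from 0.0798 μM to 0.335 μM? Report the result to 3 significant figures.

The fractional saturations are [S]/(Km+[S]) = 0.0798/0.1948 = 0.4097 and 0.335/0.4500 = 0.7444.
v₂/v₁ is just their ratio: 0.7444/0.4097 = 1.82.

1.82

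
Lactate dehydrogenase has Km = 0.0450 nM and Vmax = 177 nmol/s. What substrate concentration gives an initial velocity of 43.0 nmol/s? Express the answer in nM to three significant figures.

The required fractional saturation is v/Vmax = 43.0/177 = 0.2429.
Then [S]/(Km+[S]) = 0.2429 ⇒ [S] = 0.0450 × 0.2429/(1 − 0.2429) = 0.0144 nM.

0.0144 nM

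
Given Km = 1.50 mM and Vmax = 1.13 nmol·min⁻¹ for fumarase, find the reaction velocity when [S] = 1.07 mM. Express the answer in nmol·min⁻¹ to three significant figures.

[S]/(Km+[S]) = 1.07/2.570 = 0.4163, the fractional saturation.
v = 0.4163 × Vmax = 0.4163 × 1.13 = 0.470 nmol·min⁻¹.

0.470 nmol·min⁻¹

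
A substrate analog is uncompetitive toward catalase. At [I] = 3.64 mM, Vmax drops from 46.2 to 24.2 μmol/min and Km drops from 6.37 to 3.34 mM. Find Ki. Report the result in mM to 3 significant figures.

4.00 mM

Uncompetitive: Vmax,app = Vmax/α (and Km,app = Km/α) with α = 1 + [I]/Ki.
α = Vmax/Vmax,app = 46.2/24.2 = 1.909.
Since α = 1 + [I]/Ki, [I]/Ki = 1.909 − 1 = 0.9091 and Ki = 3.64/0.9091 = 4.00 mM.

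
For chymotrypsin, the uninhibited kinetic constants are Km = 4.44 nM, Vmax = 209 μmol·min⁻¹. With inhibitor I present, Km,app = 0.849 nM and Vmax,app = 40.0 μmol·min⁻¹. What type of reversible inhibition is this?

Both Km and Vmax decrease by the same factor (~5.23-fold) — characteristic of uncompetitive inhibition.

uncompetitive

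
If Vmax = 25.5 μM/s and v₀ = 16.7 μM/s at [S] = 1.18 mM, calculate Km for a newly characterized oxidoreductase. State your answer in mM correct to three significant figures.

0.622 mM

v/Vmax = 16.7/25.5 = 0.6549 = [S]/(Km+[S]).
So Km + [S] = [S]/0.6549 = 1.802 mM, giving Km = 1.802 − 1.18 = 0.622 mM.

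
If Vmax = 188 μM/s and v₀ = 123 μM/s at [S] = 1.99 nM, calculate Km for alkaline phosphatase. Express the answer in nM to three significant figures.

1.05 nM

v/Vmax = 123/188 = 0.6543 = [S]/(Km+[S]).
So Km + [S] = [S]/0.6543 = 3.042 nM, giving Km = 3.042 − 1.99 = 1.05 nM.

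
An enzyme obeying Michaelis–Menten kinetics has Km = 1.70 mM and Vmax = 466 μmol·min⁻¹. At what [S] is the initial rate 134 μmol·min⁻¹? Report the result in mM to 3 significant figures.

0.686 mM

Rearranging v = Vmax[S]/(Km+[S]) gives [S] = Km·v/(Vmax − v).
[S] = 1.70 × 134 / (466 − 134) = 227.8/332.0 = 0.686 mM.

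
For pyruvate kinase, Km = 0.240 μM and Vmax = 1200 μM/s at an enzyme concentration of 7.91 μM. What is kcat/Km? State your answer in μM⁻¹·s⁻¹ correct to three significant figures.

kcat = Vmax/[E]total = 1200/7.91 = 152 s⁻¹.
kcat/Km = 152/0.240 = 632 μM⁻¹·s⁻¹.

632 μM⁻¹·s⁻¹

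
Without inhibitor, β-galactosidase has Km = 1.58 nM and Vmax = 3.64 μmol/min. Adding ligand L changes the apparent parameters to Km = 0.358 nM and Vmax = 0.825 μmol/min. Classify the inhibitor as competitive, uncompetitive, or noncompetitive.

uncompetitive

Both Km and Vmax decrease by the same factor (~4.41-fold) — characteristic of uncompetitive inhibition.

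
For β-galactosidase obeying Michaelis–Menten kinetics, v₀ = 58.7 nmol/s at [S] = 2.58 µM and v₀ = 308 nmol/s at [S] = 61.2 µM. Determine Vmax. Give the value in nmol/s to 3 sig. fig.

From v = Vmax[S]/(Km+[S]), each point gives Vmax = v(Km+[S])/[S].
Equating: 58.7(Km+2.58)/2.58 = 308(Km+61.2)/61.2.
22.75·Km + 58.7 = 5.033·Km + 308, so (22.75 − 5.033)·Km = 308 − 58.7.
Km = 249.3/17.72 = 14.1 µM; then Vmax = 58.7(14.1+2.58)/2.58 = 379 nmol/s.

379 nmol/s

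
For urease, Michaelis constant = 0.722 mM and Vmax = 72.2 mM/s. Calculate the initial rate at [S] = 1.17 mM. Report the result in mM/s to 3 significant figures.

44.6 mM/s

v = Vmax·[S]/(Km + [S]) = 72.2 × 1.17 / (0.722 + 1.17)
  = 84.47 / 1.892 = 44.6 mM/s.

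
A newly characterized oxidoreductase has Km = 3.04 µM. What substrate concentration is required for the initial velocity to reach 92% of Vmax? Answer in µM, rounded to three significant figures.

35.0 µM

v/Vmax = [S]/(Km+[S]) = 0.92, so [S] = Km·0.92/(1 − 0.92) = 3.04 × 11.50.
[S] = 35.0 µM.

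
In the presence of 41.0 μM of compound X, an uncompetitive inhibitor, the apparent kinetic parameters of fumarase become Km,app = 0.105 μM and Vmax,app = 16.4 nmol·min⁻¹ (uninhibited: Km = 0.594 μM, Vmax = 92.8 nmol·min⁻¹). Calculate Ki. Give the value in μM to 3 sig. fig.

Uncompetitive: Vmax,app = Vmax/α (and Km,app = Km/α) with α = 1 + [I]/Ki.
α = Vmax/Vmax,app = 92.8/16.4 = 5.659.
Since α = 1 + [I]/Ki, [I]/Ki = 5.659 − 1 = 4.659 and Ki = 41.0/4.659 = 8.80 μM.

8.80 μM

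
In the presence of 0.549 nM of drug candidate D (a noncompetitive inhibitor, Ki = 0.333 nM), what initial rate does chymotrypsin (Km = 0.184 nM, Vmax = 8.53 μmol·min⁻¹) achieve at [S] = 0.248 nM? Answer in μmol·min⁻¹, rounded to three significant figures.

1.85 μmol·min⁻¹

With α = 1 + [I]/Ki = 1 + 0.549/0.333 = 2.649, the noncompetitive rate law is v = (Vmax/α)·[S] / (Km + [S]).
v = (8.53/2.649)×0.248 / (0.184 + 0.248) = 0.7987/0.4320 = 1.85 μmol·min⁻¹.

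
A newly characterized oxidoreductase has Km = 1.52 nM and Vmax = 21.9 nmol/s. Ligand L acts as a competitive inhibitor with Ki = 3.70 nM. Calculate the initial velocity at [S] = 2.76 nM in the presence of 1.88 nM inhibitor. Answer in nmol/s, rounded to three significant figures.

α = 1 + [I]/Ki = 1 + 1.88/3.70 = 1.508.
For a competitive inhibitor, Vmax is unchanged and the apparent Km becomes α·Km: Km,app = 2.29 nM, Vmax,app = 21.9 nmol/s.
v = Vmax,app·[S]/(Km,app + [S]) = 21.9 × 2.76/(2.29 + 2.76) = 12.0 nmol/s.

12.0 nmol/s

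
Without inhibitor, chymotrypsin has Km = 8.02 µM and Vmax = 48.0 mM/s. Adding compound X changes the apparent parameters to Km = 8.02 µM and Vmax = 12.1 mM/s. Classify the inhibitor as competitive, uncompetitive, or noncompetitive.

Vmax decreases (48.0 → 12.1 mM/s) while Km is unchanged — pure noncompetitive inhibition.

noncompetitive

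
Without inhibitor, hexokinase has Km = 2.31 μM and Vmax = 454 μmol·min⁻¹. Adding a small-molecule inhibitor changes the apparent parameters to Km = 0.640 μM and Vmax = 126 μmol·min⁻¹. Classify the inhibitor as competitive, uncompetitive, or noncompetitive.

uncompetitive

Both Km and Vmax decrease by the same factor (~3.61-fold) — characteristic of uncompetitive inhibition.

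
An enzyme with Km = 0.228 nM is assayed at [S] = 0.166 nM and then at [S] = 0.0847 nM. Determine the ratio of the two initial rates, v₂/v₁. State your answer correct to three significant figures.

Since Vmax cancels, v₂/v₁ = [S]₂(Km+[S]₁) / [S]₁(Km+[S]₂).
= 0.0847×(0.228+0.166) / (0.166×(0.228+0.0847)) = 0.03337/0.05191 = 0.643.

0.643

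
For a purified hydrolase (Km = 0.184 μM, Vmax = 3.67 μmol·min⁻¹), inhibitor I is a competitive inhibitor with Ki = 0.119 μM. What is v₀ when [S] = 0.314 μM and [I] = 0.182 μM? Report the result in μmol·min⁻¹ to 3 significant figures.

With α = 1 + [I]/Ki = 1 + 0.182/0.119 = 2.529, the competitive rate law is v = Vmax[S] / (αKm + [S]).
v = 3.67×0.314 / (2.529×0.184 + 0.314) = 1.152/0.7794 = 1.48 μmol·min⁻¹.

1.48 μmol·min⁻¹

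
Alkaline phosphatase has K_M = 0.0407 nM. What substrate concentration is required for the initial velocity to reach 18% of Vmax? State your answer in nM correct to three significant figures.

v/Vmax = [S]/(Km+[S]) = 0.18, so [S] = Km·0.18/(1 − 0.18) = 0.0407 × 0.2195.
[S] = 0.00893 nM.

0.00893 nM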